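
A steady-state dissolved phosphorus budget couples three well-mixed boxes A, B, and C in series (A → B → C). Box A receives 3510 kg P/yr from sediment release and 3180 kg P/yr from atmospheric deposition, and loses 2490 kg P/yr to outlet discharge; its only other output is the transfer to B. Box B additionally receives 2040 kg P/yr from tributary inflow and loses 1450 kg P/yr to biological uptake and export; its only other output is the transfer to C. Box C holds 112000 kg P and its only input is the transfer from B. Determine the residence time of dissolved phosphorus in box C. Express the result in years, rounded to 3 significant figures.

23.4 yr

Box A: F(A→B) = (3510 + 3180) − 2490 = 4200.0 kg P/yr.
Box B: F(B→C) = (4200.0 + 2040) − 1450 = 4790.0 kg P/yr.
Box C throughput = its input = 4790.0 kg P/yr; τ = 112000 / 4790.0 = 23.38 yr.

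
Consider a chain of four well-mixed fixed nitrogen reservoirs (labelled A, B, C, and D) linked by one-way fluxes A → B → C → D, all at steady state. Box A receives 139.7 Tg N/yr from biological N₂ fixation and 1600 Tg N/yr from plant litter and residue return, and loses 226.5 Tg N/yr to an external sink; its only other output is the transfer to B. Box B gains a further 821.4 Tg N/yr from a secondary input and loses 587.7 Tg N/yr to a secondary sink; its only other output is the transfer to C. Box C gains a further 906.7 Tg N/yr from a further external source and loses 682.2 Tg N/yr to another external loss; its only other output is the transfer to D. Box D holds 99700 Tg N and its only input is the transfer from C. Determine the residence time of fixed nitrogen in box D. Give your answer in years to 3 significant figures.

Box A: F(A→B) = (139.7 + 1600) − 226.5 = 1513.2 Tg N/yr.
Box B: F(B→C) = (1513.2 + 821.4) − 587.7 = 1746.9 Tg N/yr.
Box C: F(C→D) = (1746.9 + 906.7) − 682.2 = 1971.4 Tg N/yr.
Box D throughput = its input = 1971.4 Tg N/yr; τ = 99700 / 1971.4 = 50.57 yr.

50.6 yr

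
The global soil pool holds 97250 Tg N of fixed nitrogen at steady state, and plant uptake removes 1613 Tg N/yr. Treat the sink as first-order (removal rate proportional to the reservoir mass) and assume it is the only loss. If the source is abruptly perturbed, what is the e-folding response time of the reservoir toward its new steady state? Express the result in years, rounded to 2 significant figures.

For a linear reservoir the response time equals the residence time τ = M/F.
τ = 97250 / 1613 = 60.29 yr.

60 yr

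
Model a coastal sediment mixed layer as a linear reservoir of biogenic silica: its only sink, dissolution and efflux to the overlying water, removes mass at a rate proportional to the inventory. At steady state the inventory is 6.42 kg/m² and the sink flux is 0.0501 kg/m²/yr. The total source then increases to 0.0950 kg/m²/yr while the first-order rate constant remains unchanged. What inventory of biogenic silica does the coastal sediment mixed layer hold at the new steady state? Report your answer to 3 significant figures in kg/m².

Rate constant k = F/M = 0.0501 / 6.42 = 0.007804 yr⁻¹.
At the new steady state, source = k·M_new ⇒ M_new = 0.0950 / 0.007804 = 12.17 kg/m².
(Equivalently M_new = M × F_new/F_old = 6.42 × 0.0950/0.0501.)

12.2 kg/m²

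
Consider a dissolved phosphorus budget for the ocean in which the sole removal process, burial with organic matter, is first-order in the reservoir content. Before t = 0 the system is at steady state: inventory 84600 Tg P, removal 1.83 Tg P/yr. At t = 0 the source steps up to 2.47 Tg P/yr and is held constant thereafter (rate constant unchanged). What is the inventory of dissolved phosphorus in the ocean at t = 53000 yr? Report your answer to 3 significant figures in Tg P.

105000 Tg P

The sink rate constant is k = F₀/M₀ = 1.83/84600 = 2.163×10^-5 yr⁻¹.
Solving dM/dt = F₁ − kM with M(0) = M₀ gives M(t) = F₁/k + (M₀ − F₁/k)·e^(−kt).
F₁/k = 2.47/2.163×10^-5 = 114190 Tg P; kt = 2.163×10^-5 × 53000 = 1.146, e^(−kt) = 0.3178.
M(53000) = 114190 + (84600 − 114190) × 0.3178 = 114190 − 9402 = 104790 Tg P.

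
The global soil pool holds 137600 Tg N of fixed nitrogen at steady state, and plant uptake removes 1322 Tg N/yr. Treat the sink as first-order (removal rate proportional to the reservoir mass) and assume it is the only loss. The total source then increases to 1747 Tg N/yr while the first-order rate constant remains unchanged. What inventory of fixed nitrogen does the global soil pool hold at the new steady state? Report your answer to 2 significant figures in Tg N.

Rate constant k = F/M = 1322 / 137600 = 0.009608 yr⁻¹.
At the new steady state, source = k·M_new ⇒ M_new = 1747 / 0.009608 = 181800 Tg N.
(Equivalently M_new = M × F_new/F_old = 137600 × 1747/1322.)

180000 Tg N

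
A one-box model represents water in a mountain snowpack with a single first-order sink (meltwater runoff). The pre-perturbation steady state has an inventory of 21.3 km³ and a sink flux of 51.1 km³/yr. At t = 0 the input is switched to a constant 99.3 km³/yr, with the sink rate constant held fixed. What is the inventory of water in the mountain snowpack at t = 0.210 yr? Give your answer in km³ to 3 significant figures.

29.3 km³

The sink rate constant is k = F₀/M₀ = 51.1/21.3 = 2.399 yr⁻¹.
Solving dM/dt = F₁ − kM with M(0) = M₀ gives M(t) = F₁/k + (M₀ − F₁/k)·e^(−kt).
F₁/k = 99.3/2.399 = 41.391 km³; kt = 2.399 × 0.210 = 0.5038, e^(−kt) = 0.6042.
M(0.210) = 41.391 + (21.3 − 41.391) × 0.6042 = 41.391 − 12.14 = 29.252 km³.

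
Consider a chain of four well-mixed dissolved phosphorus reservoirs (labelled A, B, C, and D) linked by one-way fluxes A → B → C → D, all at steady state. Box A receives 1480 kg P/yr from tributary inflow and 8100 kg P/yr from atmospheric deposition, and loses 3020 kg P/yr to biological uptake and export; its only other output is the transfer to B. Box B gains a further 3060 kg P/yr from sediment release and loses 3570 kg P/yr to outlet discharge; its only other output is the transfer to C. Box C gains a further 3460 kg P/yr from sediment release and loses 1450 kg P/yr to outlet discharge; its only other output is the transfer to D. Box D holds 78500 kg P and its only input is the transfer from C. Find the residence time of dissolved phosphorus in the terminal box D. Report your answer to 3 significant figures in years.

Box A: F(A→B) = (1480 + 8100) − 3020 = 6560.0 kg P/yr.
Box B: F(B→C) = (6560.0 + 3060) − 3570 = 6050.0 kg P/yr.
Box C: F(C→D) = (6050.0 + 3460) − 1450 = 8060.0 kg P/yr.
Box D throughput = its input = 8060.0 kg P/yr; τ = 78500 / 8060.0 = 9.739 yr.

9.74 yr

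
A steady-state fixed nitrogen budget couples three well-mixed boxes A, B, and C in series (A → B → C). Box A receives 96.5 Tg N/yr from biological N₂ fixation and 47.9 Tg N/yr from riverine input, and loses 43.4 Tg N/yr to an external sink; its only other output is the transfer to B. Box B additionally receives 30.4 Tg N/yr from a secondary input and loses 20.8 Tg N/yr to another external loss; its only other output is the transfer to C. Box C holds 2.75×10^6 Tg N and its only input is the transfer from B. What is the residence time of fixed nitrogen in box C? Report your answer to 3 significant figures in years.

Box A: F(A→B) = (96.5 + 47.9) − 43.4 = 101.00 Tg N/yr.
Box B: F(B→C) = (101.00 + 30.4) − 20.8 = 110.60 Tg N/yr.
Box C throughput = its input = 110.60 Tg N/yr; τ = 2.75×10^6 / 110.60 = 24860 yr.

24900 yr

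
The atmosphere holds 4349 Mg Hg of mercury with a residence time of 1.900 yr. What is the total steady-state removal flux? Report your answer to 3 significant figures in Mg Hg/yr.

2290 Mg Hg/yr

F = M / τ = 4349 / 1.900 = 2289 Mg Hg/yr.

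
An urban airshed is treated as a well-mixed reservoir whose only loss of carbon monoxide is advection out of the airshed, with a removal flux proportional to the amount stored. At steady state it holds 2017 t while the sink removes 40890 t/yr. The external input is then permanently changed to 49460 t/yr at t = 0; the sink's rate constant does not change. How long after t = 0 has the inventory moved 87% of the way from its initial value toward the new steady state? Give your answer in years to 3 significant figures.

0.101 yr

τ = M₀/F₀ = 2017/40890 = 0.04933 yr.
The remaining gap fraction is e^(−t/τ); 87% covered ⇒ e^(−t/τ) = 0.130.
t = −τ ln(0.130) = 0.04933 × 2.040 = 0.1006 yr.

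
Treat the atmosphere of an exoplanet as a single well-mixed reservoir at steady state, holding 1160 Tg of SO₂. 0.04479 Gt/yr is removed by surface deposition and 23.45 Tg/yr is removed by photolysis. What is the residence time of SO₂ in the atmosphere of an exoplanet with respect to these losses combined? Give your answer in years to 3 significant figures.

Convert the surface deposition flux: 0.04479 Gt/yr = 44.79 Tg/yr.
Total removal = 44.79 + 23.45 = 68.240 Tg/yr.
τ = M / ΣF_out = 1160 / 68.240 = 17.00 yr.

17.0 yr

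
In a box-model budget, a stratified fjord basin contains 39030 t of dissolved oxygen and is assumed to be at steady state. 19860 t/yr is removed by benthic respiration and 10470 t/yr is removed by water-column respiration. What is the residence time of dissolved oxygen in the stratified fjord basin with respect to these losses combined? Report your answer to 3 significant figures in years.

1.29 yr

Total removal = 19860 + 10470 = 30330 t/yr.
τ = M / ΣF_out = 39030 / 30330 = 1.287 yr.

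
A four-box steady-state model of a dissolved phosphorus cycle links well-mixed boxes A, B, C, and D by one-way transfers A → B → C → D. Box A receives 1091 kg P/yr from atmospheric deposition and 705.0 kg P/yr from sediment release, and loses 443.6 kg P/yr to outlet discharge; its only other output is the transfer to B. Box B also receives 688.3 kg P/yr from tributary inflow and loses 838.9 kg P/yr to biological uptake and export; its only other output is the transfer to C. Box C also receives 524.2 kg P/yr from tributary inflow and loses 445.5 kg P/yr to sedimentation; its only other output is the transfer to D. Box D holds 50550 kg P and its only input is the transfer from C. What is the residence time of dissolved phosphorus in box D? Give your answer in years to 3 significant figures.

39.5 yr

Box A: F(A→B) = (1091 + 705.0) − 443.6 = 1352.4 kg P/yr.
Box B: F(B→C) = (1352.4 + 688.3) − 838.9 = 1201.8 kg P/yr.
Box C: F(C→D) = (1201.8 + 524.2) − 445.5 = 1280.5 kg P/yr.
Box D throughput = its input = 1280.5 kg P/yr; τ = 50550 / 1280.5 = 39.48 yr.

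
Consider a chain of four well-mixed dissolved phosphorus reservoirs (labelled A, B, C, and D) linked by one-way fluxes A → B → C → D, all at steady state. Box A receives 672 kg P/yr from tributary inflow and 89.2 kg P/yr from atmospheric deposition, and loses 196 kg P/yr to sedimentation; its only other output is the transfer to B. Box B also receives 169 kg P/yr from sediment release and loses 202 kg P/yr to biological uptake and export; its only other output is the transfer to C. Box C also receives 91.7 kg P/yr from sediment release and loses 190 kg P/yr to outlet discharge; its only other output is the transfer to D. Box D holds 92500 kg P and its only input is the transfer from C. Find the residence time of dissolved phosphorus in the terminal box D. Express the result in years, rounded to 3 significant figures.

213 yr

Box A: F(A→B) = (672 + 89.2) − 196 = 565.20 kg P/yr.
Box B: F(B→C) = (565.20 + 169) − 202 = 532.20 kg P/yr.
Box C: F(C→D) = (532.20 + 91.7) − 190 = 433.90 kg P/yr.
Box D throughput = its input = 433.90 kg P/yr; τ = 92500 / 433.90 = 213.2 yr.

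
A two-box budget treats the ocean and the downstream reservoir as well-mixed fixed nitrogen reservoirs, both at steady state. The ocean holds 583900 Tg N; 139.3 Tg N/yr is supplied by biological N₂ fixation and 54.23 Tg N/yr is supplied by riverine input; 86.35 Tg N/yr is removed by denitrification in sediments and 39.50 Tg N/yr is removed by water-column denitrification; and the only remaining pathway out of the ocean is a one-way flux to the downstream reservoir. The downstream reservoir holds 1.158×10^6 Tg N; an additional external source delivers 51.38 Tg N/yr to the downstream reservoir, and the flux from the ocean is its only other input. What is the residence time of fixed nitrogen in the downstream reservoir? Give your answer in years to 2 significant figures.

Balance the ocean: ΣF_in = 139.3 + 54.23 = 193.53 Tg N/yr.
Flux to the downstream reservoir = ΣF_in − (86.35 + 39.50) = 67.680 Tg N/yr.
Total input to the downstream reservoir = 67.680 + 51.38 = 119.06 Tg N/yr; at steady state this equals its total output.
τ = M / F = 1.158×10^6 / 119.06 = 9726 yr.

9700 yr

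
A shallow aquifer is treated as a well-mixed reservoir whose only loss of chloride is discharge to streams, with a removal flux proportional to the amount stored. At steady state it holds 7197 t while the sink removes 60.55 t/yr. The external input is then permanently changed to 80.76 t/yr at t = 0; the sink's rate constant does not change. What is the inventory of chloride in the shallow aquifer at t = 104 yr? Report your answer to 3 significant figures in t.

8600 t

The sink rate constant is k = F₀/M₀ = 60.55/7197 = 0.008413 yr⁻¹.
Solving dM/dt = F₁ − kM with M(0) = M₀ gives M(t) = F₁/k + (M₀ − F₁/k)·e^(−kt).
F₁/k = 80.76/0.008413 = 9599.2 t; kt = 0.008413 × 104 = 0.8750, e^(−kt) = 0.4169.
M(104) = 9599.2 + (7197 − 9599.2) × 0.4169 = 9599.2 − 1001 = 8597.8 t.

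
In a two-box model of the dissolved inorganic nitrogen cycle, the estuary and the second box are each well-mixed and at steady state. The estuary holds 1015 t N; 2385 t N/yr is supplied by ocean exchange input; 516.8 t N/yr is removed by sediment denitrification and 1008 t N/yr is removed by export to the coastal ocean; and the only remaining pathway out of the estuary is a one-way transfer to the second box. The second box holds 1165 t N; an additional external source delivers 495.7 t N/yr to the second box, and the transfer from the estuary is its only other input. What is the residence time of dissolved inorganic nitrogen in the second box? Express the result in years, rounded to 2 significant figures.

Balance the estuary: ΣF_in = 2385.0 t N/yr.
Transfer to the second box = ΣF_in − (516.8 + 1008) = 860.20 t N/yr.
Total input to the second box = 860.20 + 495.7 = 1355.9 t N/yr; at steady state this equals its total output.
τ = M / F = 1165 / 1355.9 = 0.8592 yr.

0.86 yr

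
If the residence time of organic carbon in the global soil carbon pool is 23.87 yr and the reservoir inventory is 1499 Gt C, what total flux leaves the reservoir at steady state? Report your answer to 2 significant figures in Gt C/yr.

63 Gt C/yr

F = M / τ = 1499 / 23.87 = 62.80 Gt C/yr.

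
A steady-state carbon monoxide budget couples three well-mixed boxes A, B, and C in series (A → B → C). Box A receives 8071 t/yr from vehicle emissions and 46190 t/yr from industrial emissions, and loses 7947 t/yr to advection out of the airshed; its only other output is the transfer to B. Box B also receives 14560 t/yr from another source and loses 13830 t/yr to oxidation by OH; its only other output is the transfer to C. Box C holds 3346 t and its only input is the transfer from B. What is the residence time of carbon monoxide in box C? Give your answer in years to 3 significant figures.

Box A: F(A→B) = (8071 + 46190) − 7947 = 46314 t/yr.
Box B: F(B→C) = (46314 + 14560) − 13830 = 47044 t/yr.
Box C throughput = its input = 47044 t/yr; τ = 3346 / 47044 = 0.07112 yr.

0.0711 yr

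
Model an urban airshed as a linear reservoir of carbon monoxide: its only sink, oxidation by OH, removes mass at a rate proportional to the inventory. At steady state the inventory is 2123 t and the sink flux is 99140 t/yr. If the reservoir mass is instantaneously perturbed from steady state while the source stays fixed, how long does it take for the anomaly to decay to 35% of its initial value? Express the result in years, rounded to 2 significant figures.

For a linear reservoir the anomaly decays as exp(−t/τ) with τ = M/F = 2123/99140 = 0.02141 yr.
exp(−t/τ) = 0.35 ⇒ t = −τ ln(0.35) = 0.02141 × 1.050 = 0.02248 yr.

0.022 yr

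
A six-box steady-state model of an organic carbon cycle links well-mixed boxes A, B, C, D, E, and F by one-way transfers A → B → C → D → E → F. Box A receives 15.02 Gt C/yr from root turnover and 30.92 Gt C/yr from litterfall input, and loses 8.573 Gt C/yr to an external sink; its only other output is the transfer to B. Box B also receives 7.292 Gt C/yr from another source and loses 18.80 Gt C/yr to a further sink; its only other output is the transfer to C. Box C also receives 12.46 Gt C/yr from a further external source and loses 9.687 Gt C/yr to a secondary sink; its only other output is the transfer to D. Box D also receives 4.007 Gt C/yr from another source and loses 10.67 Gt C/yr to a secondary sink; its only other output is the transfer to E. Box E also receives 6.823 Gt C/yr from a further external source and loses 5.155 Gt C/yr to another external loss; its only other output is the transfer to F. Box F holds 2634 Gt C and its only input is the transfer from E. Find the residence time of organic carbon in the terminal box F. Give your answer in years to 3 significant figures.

Box A: F(A→B) = (15.02 + 30.92) − 8.573 = 37.367 Gt C/yr.
Box B: F(B→C) = (37.367 + 7.292) − 18.80 = 25.859 Gt C/yr.
Box C: F(C→D) = (25.859 + 12.46) − 9.687 = 28.632 Gt C/yr.
Box D: F(D→E) = (28.632 + 4.007) − 10.67 = 21.969 Gt C/yr.
Box E: F(E→F) = (21.969 + 6.823) − 5.155 = 23.637 Gt C/yr.
Box F throughput = its input = 23.637 Gt C/yr; τ = 2634 / 23.637 = 111.4 yr.

111 yr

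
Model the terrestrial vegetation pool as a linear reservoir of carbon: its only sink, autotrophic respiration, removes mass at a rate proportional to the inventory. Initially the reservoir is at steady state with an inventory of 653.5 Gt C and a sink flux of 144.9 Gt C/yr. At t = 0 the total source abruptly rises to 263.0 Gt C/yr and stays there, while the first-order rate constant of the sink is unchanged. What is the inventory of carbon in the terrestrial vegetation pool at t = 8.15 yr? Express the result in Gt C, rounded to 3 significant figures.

1100 Gt C

τ = M₀/F₀ = 653.5/144.9 = 4.510 yr; rate constant k = 1/τ.
New steady state M_∞ = F₁/k = F₁·τ = 263.0 × 4.510 = 1186.1 Gt C.
M(t) = M_∞ + (M₀ − M_∞)·e^(−t/τ); t/τ = 8.15/4.510 = 1.807, so e^(−t/τ) = 0.1641.
M(t) = 1186.1 − 532.6 × 0.1641 = 1098.7 Gt C.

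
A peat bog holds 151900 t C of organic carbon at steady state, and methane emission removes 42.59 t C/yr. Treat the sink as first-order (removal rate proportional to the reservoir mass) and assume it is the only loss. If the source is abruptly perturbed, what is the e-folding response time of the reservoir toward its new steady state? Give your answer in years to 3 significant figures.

For a linear reservoir the response time equals the residence time τ = M/F.
τ = 151900 / 42.59 = 3567 yr.

3570 yr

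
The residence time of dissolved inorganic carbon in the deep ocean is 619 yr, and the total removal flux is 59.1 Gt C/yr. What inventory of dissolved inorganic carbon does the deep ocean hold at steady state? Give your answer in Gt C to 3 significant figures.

36600 Gt C

τ = M/F ⇒ M = τ × F = 619 × 59.1 = 36580 Gt C.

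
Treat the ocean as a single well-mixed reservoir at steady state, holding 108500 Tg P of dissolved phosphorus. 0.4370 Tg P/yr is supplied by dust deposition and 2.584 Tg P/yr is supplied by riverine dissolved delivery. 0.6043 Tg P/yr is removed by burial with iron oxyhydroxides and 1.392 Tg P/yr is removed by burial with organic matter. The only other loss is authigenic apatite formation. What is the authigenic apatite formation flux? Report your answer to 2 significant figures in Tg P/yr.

1.0 Tg P/yr

At steady state ΣF_in = ΣF_out.
ΣF_in = 0.4370 + 2.584 = 3.0210 Tg P/yr.
Authigenic apatite formation flux = ΣF_in − (0.6043 + 1.392) = 3.0210 − 1.996 = 1.025 Tg P/yr.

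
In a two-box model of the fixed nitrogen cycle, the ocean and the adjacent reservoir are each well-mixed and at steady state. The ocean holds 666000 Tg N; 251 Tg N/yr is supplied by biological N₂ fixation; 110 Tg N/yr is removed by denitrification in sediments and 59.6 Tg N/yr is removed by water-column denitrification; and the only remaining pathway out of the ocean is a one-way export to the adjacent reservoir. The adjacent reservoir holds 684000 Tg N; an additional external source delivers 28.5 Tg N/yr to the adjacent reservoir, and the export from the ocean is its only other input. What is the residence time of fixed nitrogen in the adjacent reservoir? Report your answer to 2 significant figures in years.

6200 yr

Balance the ocean: ΣF_in = 251.00 Tg N/yr.
Export to the adjacent reservoir = ΣF_in − (110 + 59.6) = 81.400 Tg N/yr.
Total input to the adjacent reservoir = 81.400 + 28.5 = 109.90 Tg N/yr; at steady state this equals its total output.
τ = M / F = 684000 / 109.90 = 6224 yr.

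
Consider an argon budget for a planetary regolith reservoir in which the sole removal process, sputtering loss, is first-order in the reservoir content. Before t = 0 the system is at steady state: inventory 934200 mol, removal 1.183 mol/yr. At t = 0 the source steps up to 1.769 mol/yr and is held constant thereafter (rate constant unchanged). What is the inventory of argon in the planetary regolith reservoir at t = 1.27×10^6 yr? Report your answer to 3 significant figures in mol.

1.30×10^6 mol

τ = M₀/F₀ = 934200/1.183 = 789700 yr; rate constant k = 1/τ.
New steady state M_∞ = F₁/k = F₁·τ = 1.769 × 789700 = 1.3970×10^6 mol.
M(t) = M_∞ + (M₀ − M_∞)·e^(−t/τ); t/τ = 1.27×10^6/789700 = 1.608, so e^(−t/τ) = 0.2002.
M(t) = 1.3970×10^6 − 462800 × 0.2002 = 1.3043×10^6 mol.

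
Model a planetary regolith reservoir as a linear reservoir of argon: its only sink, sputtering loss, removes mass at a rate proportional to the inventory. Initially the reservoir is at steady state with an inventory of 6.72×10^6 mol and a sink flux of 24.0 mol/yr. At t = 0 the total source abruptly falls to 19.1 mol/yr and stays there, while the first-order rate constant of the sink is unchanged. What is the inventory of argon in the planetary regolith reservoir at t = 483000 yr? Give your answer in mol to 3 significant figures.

τ = M₀/F₀ = 6.72×10^6/24.0 = 280000 yr; rate constant k = 1/τ.
New steady state M_∞ = F₁/k = F₁·τ = 19.1 × 280000 = 5.3480×10^6 mol.
M(t) = M_∞ + (M₀ − M_∞)·e^(−t/τ); t/τ = 483000/280000 = 1.725, so e^(−t/τ) = 0.1782.
M(t) = 5.3480×10^6 + 1.372×10^6 × 0.1782 = 5.5925×10^6 mol.

5.59×10^6 mol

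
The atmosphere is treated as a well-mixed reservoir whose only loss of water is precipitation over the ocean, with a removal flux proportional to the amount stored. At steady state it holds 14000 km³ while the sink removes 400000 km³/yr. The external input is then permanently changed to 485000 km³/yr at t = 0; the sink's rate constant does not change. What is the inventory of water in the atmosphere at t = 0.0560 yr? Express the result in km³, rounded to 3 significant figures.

16400 km³

The sink rate constant is k = F₀/M₀ = 400000/14000 = 28.57 yr⁻¹.
Solving dM/dt = F₁ − kM with M(0) = M₀ gives M(t) = F₁/k + (M₀ − F₁/k)·e^(−kt).
F₁/k = 485000/28.57 = 16975 km³; kt = 28.57 × 0.0560 = 1.600, e^(−kt) = 0.2019.
M(0.0560) = 16975 + (14000 − 16975) × 0.2019 = 16975 − 600.6 = 16374 km³.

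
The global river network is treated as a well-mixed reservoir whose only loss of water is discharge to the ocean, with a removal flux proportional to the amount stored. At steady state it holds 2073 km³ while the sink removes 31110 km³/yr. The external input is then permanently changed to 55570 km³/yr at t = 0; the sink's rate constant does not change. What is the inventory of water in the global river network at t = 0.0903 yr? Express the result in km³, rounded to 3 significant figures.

3280 km³

τ = M₀/F₀ = 2073/31110 = 0.06663 yr; rate constant k = 1/τ.
New steady state M_∞ = F₁/k = F₁·τ = 55570 × 0.06663 = 3702.9 km³.
M(t) = M_∞ + (M₀ − M_∞)·e^(−t/τ); t/τ = 0.0903/0.06663 = 1.355, so e^(−t/τ) = 0.2579.
M(t) = 3702.9 − 1630 × 0.2579 = 3282.5 km³.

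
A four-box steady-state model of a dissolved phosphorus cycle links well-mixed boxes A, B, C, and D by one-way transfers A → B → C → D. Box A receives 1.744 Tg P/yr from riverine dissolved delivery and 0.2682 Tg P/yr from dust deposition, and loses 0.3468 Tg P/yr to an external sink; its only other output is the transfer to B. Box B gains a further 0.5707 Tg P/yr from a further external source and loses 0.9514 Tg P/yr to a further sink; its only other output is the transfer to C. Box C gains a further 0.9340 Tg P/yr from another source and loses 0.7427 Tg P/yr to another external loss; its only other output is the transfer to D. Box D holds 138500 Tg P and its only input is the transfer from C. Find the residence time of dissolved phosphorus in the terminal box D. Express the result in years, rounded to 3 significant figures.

Box A: F(A→B) = (1.744 + 0.2682) − 0.3468 = 1.6654 Tg P/yr.
Box B: F(B→C) = (1.6654 + 0.5707) − 0.9514 = 1.2847 Tg P/yr.
Box C: F(C→D) = (1.2847 + 0.9340) − 0.7427 = 1.4760 Tg P/yr.
Box D throughput = its input = 1.4760 Tg P/yr; τ = 138500 / 1.4760 = 93830 yr.

93800 yr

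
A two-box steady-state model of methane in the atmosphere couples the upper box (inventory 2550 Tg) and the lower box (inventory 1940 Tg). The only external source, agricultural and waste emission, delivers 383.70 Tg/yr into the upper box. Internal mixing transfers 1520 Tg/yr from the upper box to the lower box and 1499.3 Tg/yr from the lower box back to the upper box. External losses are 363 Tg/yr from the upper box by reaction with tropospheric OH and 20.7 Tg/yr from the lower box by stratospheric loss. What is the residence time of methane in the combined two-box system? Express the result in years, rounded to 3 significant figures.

11.7 yr

Treat the two boxes together as one reservoir: the mixing fluxes between them are internal recycling, so τ = ΣM / Σ(external losses).
M_total = 2550 + 1940 = 4490.0 Tg.
ΣF_external_out = 363 + 20.7 = 383.70 Tg/yr.
τ = M_total / ΣF_ext = 4490.0 / 383.70 = 11.70 yr.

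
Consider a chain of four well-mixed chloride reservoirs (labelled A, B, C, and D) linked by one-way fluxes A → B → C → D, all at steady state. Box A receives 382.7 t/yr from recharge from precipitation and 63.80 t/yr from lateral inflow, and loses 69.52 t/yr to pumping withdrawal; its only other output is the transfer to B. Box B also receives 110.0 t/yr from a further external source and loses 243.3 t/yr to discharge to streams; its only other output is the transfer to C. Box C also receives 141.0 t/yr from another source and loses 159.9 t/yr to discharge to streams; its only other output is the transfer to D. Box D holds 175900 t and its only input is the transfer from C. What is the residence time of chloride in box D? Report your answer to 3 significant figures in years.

783 yr

Box A: F(A→B) = (382.7 + 63.80) − 69.52 = 376.98 t/yr.
Box B: F(B→C) = (376.98 + 110.0) − 243.3 = 243.68 t/yr.
Box C: F(C→D) = (243.68 + 141.0) − 159.9 = 224.78 t/yr.
Box D throughput = its input = 224.78 t/yr; τ = 175900 / 224.78 = 782.5 yr.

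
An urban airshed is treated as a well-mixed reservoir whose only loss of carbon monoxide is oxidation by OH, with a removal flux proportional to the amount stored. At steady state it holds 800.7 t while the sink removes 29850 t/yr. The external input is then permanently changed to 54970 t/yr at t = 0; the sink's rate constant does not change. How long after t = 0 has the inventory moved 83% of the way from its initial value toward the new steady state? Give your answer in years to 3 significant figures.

0.0475 yr

τ = M₀/F₀ = 800.7/29850 = 0.02682 yr.
The remaining gap fraction is e^(−t/τ); 83% covered ⇒ e^(−t/τ) = 0.170.
t = −τ ln(0.170) = 0.02682 × 1.772 = 0.04753 yr.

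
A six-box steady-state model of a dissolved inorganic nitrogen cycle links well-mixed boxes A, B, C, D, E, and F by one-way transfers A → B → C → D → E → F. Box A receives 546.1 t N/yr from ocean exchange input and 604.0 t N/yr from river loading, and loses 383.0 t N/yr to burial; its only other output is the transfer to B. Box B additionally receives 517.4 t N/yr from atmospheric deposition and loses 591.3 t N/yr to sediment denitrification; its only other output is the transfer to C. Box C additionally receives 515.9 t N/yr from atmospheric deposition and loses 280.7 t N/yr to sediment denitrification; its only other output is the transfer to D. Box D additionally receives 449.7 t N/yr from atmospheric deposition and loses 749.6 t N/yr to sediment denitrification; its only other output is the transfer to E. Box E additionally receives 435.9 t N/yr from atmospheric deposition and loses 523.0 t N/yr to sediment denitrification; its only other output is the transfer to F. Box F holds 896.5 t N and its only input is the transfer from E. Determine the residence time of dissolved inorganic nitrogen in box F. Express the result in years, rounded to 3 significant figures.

1.66 yr

Box A: F(A→B) = (546.1 + 604.0) − 383.0 = 767.10 t N/yr.
Box B: F(B→C) = (767.10 + 517.4) − 591.3 = 693.20 t N/yr.
Box C: F(C→D) = (693.20 + 515.9) − 280.7 = 928.40 t N/yr.
Box D: F(D→E) = (928.40 + 449.7) − 749.6 = 628.50 t N/yr.
Box E: F(E→F) = (628.50 + 435.9) − 523.0 = 541.40 t N/yr.
Box F throughput = its input = 541.40 t N/yr; τ = 896.5 / 541.40 = 1.656 yr.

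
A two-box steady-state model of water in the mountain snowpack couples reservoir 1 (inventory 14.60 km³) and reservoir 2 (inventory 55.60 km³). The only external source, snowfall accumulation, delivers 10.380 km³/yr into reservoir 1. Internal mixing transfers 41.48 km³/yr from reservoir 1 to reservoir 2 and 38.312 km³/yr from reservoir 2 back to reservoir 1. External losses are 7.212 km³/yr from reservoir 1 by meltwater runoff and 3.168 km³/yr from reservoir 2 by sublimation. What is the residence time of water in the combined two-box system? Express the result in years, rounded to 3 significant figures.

Treat the two boxes together as one reservoir: the mixing fluxes between them are internal recycling, so τ = ΣM / Σ(external losses).
M_total = 14.60 + 55.60 = 70.200 km³.
ΣF_external_out = 7.212 + 3.168 = 10.380 km³/yr.
τ = M_total / ΣF_ext = 70.200 / 10.380 = 6.763 yr.

6.76 yr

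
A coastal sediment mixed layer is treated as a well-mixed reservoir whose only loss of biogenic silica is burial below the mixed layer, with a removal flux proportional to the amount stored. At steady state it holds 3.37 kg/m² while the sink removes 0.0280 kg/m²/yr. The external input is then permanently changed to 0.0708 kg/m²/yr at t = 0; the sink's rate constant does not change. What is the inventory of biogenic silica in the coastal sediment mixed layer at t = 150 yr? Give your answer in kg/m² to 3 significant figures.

The sink rate constant is k = F₀/M₀ = 0.0280/3.37 = 0.008309 yr⁻¹.
Solving dM/dt = F₁ − kM with M(0) = M₀ gives M(t) = F₁/k + (M₀ − F₁/k)·e^(−kt).
F₁/k = 0.0708/0.008309 = 8.5213 kg/m²; kt = 0.008309 × 150 = 1.246, e^(−kt) = 0.2876.
M(150) = 8.5213 + (3.37 − 8.5213) × 0.2876 = 8.5213 − 1.481 = 7.0399 kg/m².

7.04 kg/m²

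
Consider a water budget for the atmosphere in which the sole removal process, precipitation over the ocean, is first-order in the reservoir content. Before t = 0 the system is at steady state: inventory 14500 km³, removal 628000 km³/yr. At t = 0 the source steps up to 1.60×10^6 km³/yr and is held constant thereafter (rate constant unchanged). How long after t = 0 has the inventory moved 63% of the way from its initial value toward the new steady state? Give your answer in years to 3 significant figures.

0.0230 yr

τ = M₀/F₀ = 14500/628000 = 0.02309 yr.
The remaining gap fraction is e^(−t/τ); 63% covered ⇒ e^(−t/τ) = 0.370.
t = −τ ln(0.370) = 0.02309 × 0.9943 = 0.02296 yr.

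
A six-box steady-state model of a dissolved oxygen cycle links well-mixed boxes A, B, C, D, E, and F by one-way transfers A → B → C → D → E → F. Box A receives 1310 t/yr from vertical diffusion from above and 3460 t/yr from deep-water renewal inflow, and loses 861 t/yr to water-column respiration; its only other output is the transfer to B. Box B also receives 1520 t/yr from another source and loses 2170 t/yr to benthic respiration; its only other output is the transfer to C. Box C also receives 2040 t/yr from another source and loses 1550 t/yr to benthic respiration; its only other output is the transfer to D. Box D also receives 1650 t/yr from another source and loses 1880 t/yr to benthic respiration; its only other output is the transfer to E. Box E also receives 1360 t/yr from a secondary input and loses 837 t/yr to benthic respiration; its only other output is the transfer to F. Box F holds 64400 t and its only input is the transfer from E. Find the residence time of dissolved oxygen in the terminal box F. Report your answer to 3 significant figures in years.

15.9 yr

Box A: F(A→B) = (1310 + 3460) − 861 = 3909.0 t/yr.
Box B: F(B→C) = (3909.0 + 1520) − 2170 = 3259.0 t/yr.
Box C: F(C→D) = (3259.0 + 2040) − 1550 = 3749.0 t/yr.
Box D: F(D→E) = (3749.0 + 1650) − 1880 = 3519.0 t/yr.
Box E: F(E→F) = (3519.0 + 1360) − 837 = 4042.0 t/yr.
Box F throughput = its input = 4042.0 t/yr; τ = 64400 / 4042.0 = 15.93 yr.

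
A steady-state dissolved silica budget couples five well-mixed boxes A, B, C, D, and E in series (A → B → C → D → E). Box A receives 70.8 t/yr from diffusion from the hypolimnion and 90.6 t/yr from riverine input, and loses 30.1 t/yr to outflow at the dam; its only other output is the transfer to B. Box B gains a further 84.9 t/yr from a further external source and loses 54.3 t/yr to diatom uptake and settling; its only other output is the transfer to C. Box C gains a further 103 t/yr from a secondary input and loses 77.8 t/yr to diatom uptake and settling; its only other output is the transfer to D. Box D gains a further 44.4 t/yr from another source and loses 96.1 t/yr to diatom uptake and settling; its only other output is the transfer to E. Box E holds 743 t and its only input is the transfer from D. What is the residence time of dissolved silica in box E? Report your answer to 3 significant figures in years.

5.49 yr

Box A: F(A→B) = (70.8 + 90.6) − 30.1 = 131.30 t/yr.
Box B: F(B→C) = (131.30 + 84.9) − 54.3 = 161.90 t/yr.
Box C: F(C→D) = (161.90 + 103) − 77.8 = 187.10 t/yr.
Box D: F(D→E) = (187.10 + 44.4) − 96.1 = 135.40 t/yr.
Box E throughput = its input = 135.40 t/yr; τ = 743 / 135.40 = 5.487 yr.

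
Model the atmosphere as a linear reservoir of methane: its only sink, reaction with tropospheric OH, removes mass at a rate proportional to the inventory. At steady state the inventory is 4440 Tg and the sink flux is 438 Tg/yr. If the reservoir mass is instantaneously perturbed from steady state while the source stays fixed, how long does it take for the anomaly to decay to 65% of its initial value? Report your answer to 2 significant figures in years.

4.4 yr

For a linear reservoir the anomaly decays as exp(−t/τ) with τ = M/F = 4440/438 = 10.14 yr.
exp(−t/τ) = 0.65 ⇒ t = −τ ln(0.65) = 10.14 × 0.4308 = 4.367 yr.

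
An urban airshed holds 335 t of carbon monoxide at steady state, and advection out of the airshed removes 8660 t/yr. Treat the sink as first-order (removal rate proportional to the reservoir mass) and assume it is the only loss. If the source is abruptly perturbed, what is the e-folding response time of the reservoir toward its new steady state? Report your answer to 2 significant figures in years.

0.039 yr

For a linear reservoir the response time equals the residence time τ = M/F.
τ = 335 / 8660 = 0.03868 yr.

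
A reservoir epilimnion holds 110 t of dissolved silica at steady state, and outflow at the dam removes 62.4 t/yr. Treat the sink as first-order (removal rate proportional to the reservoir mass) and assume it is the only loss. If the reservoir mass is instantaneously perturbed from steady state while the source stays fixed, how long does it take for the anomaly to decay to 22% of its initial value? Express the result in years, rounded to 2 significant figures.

For a linear reservoir the anomaly decays as exp(−t/τ) with τ = M/F = 110/62.4 = 1.763 yr.
exp(−t/τ) = 0.22 ⇒ t = −τ ln(0.22) = 1.763 × 1.514 = 2.669 yr.

2.7 yr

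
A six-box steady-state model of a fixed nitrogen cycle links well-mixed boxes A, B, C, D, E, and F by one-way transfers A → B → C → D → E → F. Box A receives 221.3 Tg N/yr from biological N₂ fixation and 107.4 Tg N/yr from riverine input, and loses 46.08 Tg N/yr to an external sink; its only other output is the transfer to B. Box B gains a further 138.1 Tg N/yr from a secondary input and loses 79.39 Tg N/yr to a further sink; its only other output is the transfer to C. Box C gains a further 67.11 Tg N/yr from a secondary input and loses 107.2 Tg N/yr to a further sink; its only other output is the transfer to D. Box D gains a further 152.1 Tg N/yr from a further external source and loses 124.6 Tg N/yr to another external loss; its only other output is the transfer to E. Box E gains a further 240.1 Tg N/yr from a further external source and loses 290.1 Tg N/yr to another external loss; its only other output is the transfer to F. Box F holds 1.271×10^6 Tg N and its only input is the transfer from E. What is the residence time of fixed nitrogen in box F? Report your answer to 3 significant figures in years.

Box A: F(A→B) = (221.3 + 107.4) − 46.08 = 282.62 Tg N/yr.
Box B: F(B→C) = (282.62 + 138.1) − 79.39 = 341.33 Tg N/yr.
Box C: F(C→D) = (341.33 + 67.11) − 107.2 = 301.24 Tg N/yr.
Box D: F(D→E) = (301.24 + 152.1) − 124.6 = 328.74 Tg N/yr.
Box E: F(E→F) = (328.74 + 240.1) − 290.1 = 278.74 Tg N/yr.
Box F throughput = its input = 278.74 Tg N/yr; τ = 1.271×10^6 / 278.74 = 4560 yr.

4560 yr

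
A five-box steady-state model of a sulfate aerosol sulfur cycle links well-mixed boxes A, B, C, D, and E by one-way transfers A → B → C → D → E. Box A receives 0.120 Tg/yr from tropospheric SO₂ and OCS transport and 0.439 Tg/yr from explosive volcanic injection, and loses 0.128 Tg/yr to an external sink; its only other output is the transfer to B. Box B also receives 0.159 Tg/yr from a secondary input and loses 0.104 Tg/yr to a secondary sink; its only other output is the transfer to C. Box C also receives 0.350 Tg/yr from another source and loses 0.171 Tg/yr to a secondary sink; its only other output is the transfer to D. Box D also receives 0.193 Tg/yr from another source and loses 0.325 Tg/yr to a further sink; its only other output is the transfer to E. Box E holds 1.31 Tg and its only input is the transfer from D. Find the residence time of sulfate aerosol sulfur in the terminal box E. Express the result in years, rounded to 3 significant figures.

2.46 yr

Box A: F(A→B) = (0.120 + 0.439) − 0.128 = 0.43100 Tg/yr.
Box B: F(B→C) = (0.43100 + 0.159) − 0.104 = 0.48600 Tg/yr.
Box C: F(C→D) = (0.48600 + 0.350) − 0.171 = 0.66500 Tg/yr.
Box D: F(D→E) = (0.66500 + 0.193) − 0.325 = 0.53300 Tg/yr.
Box E throughput = its input = 0.53300 Tg/yr; τ = 1.31 / 0.53300 = 2.458 yr.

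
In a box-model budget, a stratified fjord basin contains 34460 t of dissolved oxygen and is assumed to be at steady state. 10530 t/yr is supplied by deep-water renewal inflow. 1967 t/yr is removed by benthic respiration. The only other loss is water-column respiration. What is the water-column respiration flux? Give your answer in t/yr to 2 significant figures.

At steady state ΣF_in = ΣF_out.
ΣF_in = 10530 t/yr.
Water-column respiration flux = ΣF_in − (1967) = 10530 − 1967 = 8563 t/yr.

8600 t/yr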